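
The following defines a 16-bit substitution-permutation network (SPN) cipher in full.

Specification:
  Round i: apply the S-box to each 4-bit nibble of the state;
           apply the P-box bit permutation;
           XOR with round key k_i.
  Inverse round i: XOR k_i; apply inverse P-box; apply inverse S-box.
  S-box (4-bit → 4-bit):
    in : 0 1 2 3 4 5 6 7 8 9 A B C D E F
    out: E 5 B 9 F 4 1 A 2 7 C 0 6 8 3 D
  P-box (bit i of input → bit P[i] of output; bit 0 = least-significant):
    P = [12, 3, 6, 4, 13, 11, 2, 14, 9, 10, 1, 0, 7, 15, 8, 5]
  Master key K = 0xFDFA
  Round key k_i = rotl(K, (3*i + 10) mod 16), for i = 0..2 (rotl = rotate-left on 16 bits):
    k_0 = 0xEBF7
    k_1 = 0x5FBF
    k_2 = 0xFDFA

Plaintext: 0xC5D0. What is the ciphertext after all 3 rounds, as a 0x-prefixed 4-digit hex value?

s_0 = plaintext = 0xC5D0
s_1 = Round(s_0, k_0) = 0x2AAD
s_2 = Round(s_1, k_1) = 0x9F08
s_3 = Round(s_2, k_2) = 0x3675

0x3675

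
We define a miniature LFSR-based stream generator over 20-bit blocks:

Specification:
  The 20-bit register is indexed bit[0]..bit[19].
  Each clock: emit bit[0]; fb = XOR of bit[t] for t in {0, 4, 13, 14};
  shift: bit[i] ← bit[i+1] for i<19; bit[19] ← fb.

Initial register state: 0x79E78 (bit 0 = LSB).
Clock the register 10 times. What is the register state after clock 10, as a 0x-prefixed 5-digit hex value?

0x9F5E7

reg_0 = 0x79E78
clock 1: out=0, reg = 0xBCF3C
clock 2: out=0, reg = 0x5E79E
clock 3: out=0, reg = 0xAF3CF
clock 4: out=1, reg = 0xD79E7
clock 5: out=1, reg = 0xEBCF3
clock 6: out=1, reg = 0xF5E79
clock 7: out=1, reg = 0xFAF3C
clock 8: out=0, reg = 0x7D79E
clock 9: out=0, reg = 0x3EBCF
clock 10: out=1, reg = 0x9F5E7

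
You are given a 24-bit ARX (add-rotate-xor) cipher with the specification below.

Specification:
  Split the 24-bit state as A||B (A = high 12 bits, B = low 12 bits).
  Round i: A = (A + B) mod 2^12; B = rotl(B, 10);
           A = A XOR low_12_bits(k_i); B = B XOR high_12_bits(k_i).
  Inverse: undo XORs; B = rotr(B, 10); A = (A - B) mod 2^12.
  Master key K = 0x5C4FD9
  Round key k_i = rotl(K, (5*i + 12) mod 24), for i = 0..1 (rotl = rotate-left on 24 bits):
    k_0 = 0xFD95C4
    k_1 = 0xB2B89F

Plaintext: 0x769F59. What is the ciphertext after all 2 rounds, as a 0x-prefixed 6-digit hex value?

s_0 = plaintext = 0x769F59
s_1 = Round(s_0, k_0) = 0x30680F
s_2 = Round(s_1, k_1) = 0x38A528

0x38A528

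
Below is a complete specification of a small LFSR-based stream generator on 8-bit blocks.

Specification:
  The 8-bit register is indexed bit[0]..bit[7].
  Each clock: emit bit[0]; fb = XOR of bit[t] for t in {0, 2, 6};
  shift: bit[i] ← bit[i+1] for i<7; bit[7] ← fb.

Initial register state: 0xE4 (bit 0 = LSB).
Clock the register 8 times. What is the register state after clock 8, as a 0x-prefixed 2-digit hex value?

reg_0 = 0xE4
clock 1: out=0, reg = 0x72
clock 2: out=0, reg = 0xB9
clock 3: out=1, reg = 0xDC
clock 4: out=0, reg = 0x6E
clock 5: out=0, reg = 0x37
clock 6: out=1, reg = 0x1B
clock 7: out=1, reg = 0x8D
clock 8: out=1, reg = 0x46

0x46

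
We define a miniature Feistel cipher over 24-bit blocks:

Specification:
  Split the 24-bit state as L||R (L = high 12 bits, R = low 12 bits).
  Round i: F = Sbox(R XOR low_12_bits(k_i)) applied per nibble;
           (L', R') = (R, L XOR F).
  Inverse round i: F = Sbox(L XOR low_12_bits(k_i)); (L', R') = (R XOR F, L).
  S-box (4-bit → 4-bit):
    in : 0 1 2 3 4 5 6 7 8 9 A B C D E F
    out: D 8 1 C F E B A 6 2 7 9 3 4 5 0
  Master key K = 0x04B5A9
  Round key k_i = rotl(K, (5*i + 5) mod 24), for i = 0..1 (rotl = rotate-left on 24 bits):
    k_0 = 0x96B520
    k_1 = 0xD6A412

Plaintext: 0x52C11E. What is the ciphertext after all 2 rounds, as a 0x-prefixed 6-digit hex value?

s_0 = plaintext = 0x52C11E
s_1 = Round(s_0, k_0) = 0x11EAE9
s_2 = Round(s_1, k_1) = 0xAE9417

0xAE9417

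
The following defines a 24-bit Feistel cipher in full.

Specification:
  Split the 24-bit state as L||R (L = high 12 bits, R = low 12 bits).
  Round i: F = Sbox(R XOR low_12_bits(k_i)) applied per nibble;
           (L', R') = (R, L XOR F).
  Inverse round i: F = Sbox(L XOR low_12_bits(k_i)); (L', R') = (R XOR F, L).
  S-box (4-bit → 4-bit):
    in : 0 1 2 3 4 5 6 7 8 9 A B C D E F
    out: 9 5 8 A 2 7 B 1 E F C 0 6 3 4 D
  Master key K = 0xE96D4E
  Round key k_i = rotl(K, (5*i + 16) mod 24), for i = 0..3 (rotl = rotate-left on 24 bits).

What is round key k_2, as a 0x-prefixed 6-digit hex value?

K = 0xE96D4E
k_0 = rotl(K, (5*0+16) mod 24) = rotl(K, 16) = 0x4EE96D
k_1 = rotl(K, (5*1+16) mod 24) = rotl(K, 21) = 0xDD2DA9
k_2 = rotl(K, (5*2+16) mod 24) = rotl(K, 2) = 0xA5B53B

0xA5B53B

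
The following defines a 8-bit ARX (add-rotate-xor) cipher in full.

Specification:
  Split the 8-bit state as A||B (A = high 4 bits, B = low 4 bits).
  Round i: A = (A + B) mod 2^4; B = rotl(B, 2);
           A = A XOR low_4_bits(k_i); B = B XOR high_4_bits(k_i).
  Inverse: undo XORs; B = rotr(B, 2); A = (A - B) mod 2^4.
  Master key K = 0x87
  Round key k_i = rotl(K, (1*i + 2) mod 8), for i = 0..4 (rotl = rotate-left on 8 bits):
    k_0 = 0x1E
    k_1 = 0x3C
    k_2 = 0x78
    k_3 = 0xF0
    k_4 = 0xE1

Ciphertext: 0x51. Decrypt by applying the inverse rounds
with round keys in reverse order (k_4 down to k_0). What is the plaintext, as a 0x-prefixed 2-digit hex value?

s_0 = ciphertext = 0x51
s_1 = InvRound(s_0, k_4) = 0x5F
s_2 = InvRound(s_1, k_3) = 0x50
s_3 = InvRound(s_2, k_2) = 0x0D
s_4 = InvRound(s_3, k_1) = 0x1B
s_5 = InvRound(s_4, k_0) = 0x5A

0x5A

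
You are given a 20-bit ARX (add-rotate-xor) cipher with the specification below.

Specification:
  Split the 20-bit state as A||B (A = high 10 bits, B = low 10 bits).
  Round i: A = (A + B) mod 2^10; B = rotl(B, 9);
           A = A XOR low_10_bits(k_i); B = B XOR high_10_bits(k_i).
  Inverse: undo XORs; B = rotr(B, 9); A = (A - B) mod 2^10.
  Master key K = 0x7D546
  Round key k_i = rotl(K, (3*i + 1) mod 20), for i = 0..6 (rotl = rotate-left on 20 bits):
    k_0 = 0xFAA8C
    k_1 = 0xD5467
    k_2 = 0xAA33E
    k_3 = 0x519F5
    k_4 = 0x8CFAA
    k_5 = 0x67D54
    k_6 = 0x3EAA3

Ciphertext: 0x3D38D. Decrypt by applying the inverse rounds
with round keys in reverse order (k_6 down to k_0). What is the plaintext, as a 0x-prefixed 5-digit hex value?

s_0 = ciphertext = 0x3D38D
s_1 = InvRound(s_0, k_6) = 0xDA2EF
s_2 = InvRound(s_1, k_5) = 0xD6EE1
s_3 = InvRound(s_2, k_4) = 0xD35A4
s_4 = InvRound(s_3, k_3) = 0x3D1C4
s_5 = InvRound(s_4, k_2) = 0x3C6D9
s_6 = InvRound(s_5, k_1) = 0x5FB18
s_7 = InvRound(s_6, k_0) = 0x839E4

0x839E4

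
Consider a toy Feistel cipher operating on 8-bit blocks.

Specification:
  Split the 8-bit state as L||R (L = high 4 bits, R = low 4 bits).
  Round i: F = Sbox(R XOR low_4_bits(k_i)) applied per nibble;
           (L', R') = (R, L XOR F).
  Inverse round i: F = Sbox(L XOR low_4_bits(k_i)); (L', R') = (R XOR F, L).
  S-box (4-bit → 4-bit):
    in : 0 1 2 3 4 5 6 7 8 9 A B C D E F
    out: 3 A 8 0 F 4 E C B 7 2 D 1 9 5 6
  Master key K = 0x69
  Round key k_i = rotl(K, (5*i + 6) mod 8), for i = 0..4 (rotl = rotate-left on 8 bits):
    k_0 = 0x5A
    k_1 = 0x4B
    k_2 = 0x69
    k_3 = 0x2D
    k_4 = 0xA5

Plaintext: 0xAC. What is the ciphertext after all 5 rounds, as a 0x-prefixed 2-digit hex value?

s_0 = plaintext = 0xAC
s_1 = Round(s_0, k_0) = 0xC4
s_2 = Round(s_1, k_1) = 0x4A
s_3 = Round(s_2, k_2) = 0xA4
s_4 = Round(s_3, k_3) = 0x4D
s_5 = Round(s_4, k_4) = 0xDF

0xDF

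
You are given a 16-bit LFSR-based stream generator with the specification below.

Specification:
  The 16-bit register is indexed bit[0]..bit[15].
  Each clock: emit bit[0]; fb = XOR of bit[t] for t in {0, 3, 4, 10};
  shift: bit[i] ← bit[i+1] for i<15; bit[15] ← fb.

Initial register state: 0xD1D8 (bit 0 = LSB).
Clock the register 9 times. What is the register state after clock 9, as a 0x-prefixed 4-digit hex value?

0x2568

reg_0 = 0xD1D8
clock 1: out=0, reg = 0x68EC
clock 2: out=0, reg = 0xB476
clock 3: out=0, reg = 0x5A3B
clock 4: out=1, reg = 0xAD1D
clock 5: out=1, reg = 0x568E
clock 6: out=0, reg = 0x2B47
clock 7: out=1, reg = 0x95A3
clock 8: out=1, reg = 0x4AD1
clock 9: out=1, reg = 0x2568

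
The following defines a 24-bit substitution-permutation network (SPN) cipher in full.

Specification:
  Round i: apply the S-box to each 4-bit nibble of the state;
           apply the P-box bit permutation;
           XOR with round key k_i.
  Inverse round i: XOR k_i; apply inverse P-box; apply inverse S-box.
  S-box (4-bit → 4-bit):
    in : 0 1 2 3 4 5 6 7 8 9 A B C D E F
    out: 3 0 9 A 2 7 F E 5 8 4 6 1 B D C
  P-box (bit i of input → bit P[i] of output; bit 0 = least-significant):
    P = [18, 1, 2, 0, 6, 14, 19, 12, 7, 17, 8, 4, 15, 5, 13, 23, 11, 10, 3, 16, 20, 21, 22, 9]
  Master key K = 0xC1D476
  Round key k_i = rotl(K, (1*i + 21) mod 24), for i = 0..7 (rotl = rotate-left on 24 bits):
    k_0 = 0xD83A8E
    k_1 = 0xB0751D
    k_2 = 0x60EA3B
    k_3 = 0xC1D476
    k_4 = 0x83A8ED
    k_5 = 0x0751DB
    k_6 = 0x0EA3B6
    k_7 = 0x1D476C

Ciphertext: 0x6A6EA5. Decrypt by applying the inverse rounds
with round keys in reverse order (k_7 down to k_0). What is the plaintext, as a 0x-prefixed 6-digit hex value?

0x6B2319

s_0 = ciphertext = 0x6A6EA5
s_1 = InvRound(s_0, k_7) = 0x5EA5C2
s_2 = InvRound(s_1, k_6) = 0xE449CA
s_3 = InvRound(s_2, k_5) = 0xB29399
s_4 = InvRound(s_3, k_4) = 0xD2BF2A
s_5 = InvRound(s_4, k_3) = 0x2EA70A
s_6 = InvRound(s_5, k_2) = 0xA047B2
s_7 = InvRound(s_6, k_1) = 0x2ABC97
s_8 = InvRound(s_7, k_0) = 0x6B2319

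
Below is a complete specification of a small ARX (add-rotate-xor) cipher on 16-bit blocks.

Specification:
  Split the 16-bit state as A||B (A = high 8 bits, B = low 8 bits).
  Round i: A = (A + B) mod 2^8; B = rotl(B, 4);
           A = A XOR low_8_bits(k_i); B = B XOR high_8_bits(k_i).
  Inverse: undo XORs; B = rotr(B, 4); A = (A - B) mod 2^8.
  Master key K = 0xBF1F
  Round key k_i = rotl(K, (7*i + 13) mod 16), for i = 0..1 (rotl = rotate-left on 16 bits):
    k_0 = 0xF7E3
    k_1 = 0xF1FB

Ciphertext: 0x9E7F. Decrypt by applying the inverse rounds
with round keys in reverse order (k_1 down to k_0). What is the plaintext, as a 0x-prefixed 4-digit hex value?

0xADF1

s_0 = ciphertext = 0x9E7F
s_1 = InvRound(s_0, k_1) = 0x7DE8
s_2 = InvRound(s_1, k_0) = 0xADF1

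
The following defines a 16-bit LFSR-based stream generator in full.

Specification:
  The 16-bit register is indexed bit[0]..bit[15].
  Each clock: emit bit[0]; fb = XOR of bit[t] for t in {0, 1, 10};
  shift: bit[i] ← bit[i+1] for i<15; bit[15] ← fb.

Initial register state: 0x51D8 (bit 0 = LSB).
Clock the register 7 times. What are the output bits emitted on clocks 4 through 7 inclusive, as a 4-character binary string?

1101

reg_0 = 0x51D8
clock 1: out=0, reg = 0x28EC
clock 2: out=0, reg = 0x1476
clock 3: out=0, reg = 0x0A3B
clock 4: out=1, reg = 0x051D
clock 5: out=1, reg = 0x028E
clock 6: out=0, reg = 0x8147
clock 7: out=1, reg = 0x40A3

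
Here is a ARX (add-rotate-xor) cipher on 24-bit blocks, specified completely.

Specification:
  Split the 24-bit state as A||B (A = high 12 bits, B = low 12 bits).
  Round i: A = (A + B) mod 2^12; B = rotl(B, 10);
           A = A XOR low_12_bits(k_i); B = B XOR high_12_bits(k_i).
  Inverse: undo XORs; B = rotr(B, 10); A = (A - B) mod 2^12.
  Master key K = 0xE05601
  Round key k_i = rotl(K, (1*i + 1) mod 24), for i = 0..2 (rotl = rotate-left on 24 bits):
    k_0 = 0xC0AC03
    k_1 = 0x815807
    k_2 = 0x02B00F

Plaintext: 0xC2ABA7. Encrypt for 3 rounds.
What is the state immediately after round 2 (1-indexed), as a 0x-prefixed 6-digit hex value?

s_0 = plaintext = 0xC2ABA7
s_1 = Round(s_0, k_0) = 0xBD22E3
s_2 = Round(s_1, k_1) = 0x6B24AD
s_3 = Round(s_2, k_2) = 0xB50500

0x6B24AD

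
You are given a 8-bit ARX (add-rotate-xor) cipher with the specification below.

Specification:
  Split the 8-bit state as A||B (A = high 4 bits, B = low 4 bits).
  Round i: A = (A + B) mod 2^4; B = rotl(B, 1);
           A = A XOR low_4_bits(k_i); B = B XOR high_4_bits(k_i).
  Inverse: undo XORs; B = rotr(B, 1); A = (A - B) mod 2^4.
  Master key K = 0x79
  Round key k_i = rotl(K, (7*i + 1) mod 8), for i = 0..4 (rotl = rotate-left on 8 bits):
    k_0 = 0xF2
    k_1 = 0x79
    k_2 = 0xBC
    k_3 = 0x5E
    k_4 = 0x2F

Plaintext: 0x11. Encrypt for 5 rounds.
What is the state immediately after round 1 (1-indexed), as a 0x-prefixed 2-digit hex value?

0x0D

s_0 = plaintext = 0x11
s_1 = Round(s_0, k_0) = 0x0D
s_2 = Round(s_1, k_1) = 0x4C
s_3 = Round(s_2, k_2) = 0xC2
s_4 = Round(s_3, k_3) = 0x01
s_5 = Round(s_4, k_4) = 0xE0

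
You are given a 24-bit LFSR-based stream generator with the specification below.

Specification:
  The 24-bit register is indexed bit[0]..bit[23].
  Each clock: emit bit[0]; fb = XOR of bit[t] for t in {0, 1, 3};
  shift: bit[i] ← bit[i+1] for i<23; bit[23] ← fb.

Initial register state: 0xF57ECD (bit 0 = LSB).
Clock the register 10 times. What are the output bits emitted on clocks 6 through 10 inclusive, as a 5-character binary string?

reg_0 = 0xF57ECD
clock 1: out=1, reg = 0x7ABF66
clock 2: out=0, reg = 0xBD5FB3
clock 3: out=1, reg = 0x5EAFD9
clock 4: out=1, reg = 0x2F57EC
clock 5: out=0, reg = 0x97ABF6
clock 6: out=0, reg = 0xCBD5FB
clock 7: out=1, reg = 0xE5EAFD
clock 8: out=1, reg = 0x72F57E
clock 9: out=0, reg = 0x397ABF
clock 10: out=1, reg = 0x9CBD5F

01101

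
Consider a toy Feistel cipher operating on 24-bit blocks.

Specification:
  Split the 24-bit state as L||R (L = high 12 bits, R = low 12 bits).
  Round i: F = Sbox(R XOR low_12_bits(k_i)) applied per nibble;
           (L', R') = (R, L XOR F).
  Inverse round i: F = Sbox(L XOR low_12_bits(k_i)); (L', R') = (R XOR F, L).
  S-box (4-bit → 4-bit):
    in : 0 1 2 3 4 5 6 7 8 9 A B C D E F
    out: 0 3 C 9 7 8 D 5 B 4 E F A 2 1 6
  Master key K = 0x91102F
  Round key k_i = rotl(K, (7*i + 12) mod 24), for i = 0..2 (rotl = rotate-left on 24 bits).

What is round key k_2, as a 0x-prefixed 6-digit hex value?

K = 0x91102F
k_0 = rotl(K, (7*0+12) mod 24) = rotl(K, 12) = 0x02F911
k_1 = rotl(K, (7*1+12) mod 24) = rotl(K, 19) = 0x7C8881
k_2 = rotl(K, (7*2+12) mod 24) = rotl(K, 2) = 0x4440BE

0x4440BE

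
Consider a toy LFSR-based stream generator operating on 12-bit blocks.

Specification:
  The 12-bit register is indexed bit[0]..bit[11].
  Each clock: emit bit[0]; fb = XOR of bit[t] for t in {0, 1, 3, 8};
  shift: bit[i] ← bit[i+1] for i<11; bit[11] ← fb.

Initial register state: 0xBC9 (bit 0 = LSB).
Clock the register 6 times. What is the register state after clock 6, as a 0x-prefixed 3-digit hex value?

0xBEF

reg_0 = 0xBC9
clock 1: out=1, reg = 0xDE4
clock 2: out=0, reg = 0xEF2
clock 3: out=0, reg = 0xF79
clock 4: out=1, reg = 0xFBC
clock 5: out=0, reg = 0x7DE
clock 6: out=0, reg = 0xBEF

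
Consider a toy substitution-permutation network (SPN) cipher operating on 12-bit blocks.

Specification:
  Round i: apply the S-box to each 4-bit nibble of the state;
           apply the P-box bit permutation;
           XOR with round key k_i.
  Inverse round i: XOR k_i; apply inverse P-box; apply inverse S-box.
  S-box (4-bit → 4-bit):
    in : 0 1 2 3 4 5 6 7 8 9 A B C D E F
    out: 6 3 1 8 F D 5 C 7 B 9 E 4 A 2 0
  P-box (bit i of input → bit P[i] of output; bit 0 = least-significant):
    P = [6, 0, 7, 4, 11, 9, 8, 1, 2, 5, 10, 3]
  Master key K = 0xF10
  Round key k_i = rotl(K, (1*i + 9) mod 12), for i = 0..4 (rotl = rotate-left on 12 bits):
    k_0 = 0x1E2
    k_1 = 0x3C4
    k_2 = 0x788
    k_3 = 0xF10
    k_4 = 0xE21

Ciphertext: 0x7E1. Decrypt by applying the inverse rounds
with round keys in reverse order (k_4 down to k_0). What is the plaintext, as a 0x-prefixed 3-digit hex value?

0x599

s_0 = ciphertext = 0x7E1
s_1 = InvRound(s_0, k_4) = 0xF66
s_2 = InvRound(s_1, k_3) = 0x13A
s_3 = InvRound(s_2, k_2) = 0x0D7
s_4 = InvRound(s_3, k_1) = 0xFBD
s_5 = InvRound(s_4, k_0) = 0x599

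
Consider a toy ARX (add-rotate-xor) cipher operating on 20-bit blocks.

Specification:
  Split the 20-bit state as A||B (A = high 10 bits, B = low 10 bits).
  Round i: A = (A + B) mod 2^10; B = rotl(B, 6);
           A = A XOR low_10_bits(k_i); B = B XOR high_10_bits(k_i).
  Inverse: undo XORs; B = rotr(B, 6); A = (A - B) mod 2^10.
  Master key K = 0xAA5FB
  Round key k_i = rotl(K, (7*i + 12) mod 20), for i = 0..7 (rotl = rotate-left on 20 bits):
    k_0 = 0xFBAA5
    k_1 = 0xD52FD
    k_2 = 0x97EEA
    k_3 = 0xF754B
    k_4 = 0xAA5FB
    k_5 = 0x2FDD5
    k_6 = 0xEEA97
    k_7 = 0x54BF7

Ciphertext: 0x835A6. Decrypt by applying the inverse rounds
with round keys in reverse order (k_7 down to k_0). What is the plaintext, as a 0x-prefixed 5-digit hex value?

s_0 = ciphertext = 0x835A6
s_1 = InvRound(s_0, k_7) = 0xADF43
s_2 = InvRound(s_1, k_6) = 0x23793
s_3 = InvRound(s_2, k_5) = 0xA32CC
s_4 = InvRound(s_3, k_4) = 0x49A51
s_5 = InvRound(s_4, k_3) = 0xE9CC6
s_6 = InvRound(s_5, k_2) = 0xECD9A
s_7 = InvRound(s_6, k_1) = 0x18CEB
s_8 = InvRound(s_7, k_0) = 0x9A85C

0x9A85C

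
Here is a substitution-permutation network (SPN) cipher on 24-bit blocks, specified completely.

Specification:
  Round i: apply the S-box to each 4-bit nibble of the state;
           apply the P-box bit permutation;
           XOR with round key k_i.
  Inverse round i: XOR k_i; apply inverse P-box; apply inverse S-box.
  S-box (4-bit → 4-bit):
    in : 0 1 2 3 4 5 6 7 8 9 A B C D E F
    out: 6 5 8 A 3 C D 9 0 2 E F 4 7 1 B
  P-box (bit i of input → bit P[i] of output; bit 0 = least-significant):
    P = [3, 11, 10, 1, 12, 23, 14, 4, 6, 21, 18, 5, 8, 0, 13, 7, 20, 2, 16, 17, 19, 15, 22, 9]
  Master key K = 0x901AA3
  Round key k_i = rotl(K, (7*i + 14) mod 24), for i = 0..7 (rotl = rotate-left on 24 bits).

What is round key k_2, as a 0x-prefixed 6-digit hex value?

0x01AA39

K = 0x901AA3
k_0 = rotl(K, (7*0+14) mod 24) = rotl(K, 14) = 0xA8E406
k_1 = rotl(K, (7*1+14) mod 24) = rotl(K, 21) = 0x720354
k_2 = rotl(K, (7*2+14) mod 24) = rotl(K, 4) = 0x01AA39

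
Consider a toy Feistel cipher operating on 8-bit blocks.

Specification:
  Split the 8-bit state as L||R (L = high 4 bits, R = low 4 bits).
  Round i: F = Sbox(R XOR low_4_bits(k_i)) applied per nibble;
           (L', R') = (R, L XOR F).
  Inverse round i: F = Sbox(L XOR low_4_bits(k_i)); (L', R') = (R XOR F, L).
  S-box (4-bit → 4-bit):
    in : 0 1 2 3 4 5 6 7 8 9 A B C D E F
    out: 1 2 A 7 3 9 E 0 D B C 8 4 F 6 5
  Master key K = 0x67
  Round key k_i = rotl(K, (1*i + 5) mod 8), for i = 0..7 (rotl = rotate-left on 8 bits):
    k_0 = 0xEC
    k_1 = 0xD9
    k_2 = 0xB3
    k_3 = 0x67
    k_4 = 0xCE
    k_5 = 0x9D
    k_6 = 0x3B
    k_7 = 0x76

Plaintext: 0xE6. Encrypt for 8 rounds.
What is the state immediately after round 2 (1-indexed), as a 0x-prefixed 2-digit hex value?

0x2E

s_0 = plaintext = 0xE6
s_1 = Round(s_0, k_0) = 0x62
s_2 = Round(s_1, k_1) = 0x2E
s_3 = Round(s_2, k_2) = 0xED
s_4 = Round(s_3, k_3) = 0xD2
s_5 = Round(s_4, k_4) = 0x29
s_6 = Round(s_5, k_5) = 0x91
s_7 = Round(s_6, k_6) = 0x15
s_8 = Round(s_7, k_7) = 0x56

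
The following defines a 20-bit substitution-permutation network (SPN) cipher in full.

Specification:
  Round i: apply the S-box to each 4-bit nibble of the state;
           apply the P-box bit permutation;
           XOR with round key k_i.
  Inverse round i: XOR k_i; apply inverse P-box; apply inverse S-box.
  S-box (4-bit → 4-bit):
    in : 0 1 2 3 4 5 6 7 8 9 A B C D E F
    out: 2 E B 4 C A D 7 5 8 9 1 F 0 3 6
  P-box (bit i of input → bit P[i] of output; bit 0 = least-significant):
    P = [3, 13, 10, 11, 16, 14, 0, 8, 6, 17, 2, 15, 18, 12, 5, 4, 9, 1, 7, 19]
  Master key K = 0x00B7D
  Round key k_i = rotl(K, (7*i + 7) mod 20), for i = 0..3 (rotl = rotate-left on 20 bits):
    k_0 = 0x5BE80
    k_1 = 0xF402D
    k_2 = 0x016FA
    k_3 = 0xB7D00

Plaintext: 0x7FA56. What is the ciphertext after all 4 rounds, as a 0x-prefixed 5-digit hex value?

s_0 = plaintext = 0x7FA56
s_1 = Round(s_0, k_0) = 0x5616A
s_2 = Round(s_1, k_1) = 0x0C912
s_3 = Round(s_2, k_2) = 0x4EFC1
s_4 = Round(s_3, k_3) = 0x40085

0x40085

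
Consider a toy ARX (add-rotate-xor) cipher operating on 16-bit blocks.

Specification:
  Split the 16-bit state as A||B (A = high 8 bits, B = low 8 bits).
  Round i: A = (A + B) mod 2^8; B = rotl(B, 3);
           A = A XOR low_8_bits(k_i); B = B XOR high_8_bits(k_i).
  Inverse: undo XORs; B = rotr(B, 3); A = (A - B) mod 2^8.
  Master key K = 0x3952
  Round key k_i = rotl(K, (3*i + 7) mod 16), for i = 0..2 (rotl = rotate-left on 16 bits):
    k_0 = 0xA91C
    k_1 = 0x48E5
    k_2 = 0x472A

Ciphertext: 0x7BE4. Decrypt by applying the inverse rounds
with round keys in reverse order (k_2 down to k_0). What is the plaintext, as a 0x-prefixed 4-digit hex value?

0xE8C5

s_0 = ciphertext = 0x7BE4
s_1 = InvRound(s_0, k_2) = 0xDD74
s_2 = InvRound(s_1, k_1) = 0xB187
s_3 = InvRound(s_2, k_0) = 0xE8C5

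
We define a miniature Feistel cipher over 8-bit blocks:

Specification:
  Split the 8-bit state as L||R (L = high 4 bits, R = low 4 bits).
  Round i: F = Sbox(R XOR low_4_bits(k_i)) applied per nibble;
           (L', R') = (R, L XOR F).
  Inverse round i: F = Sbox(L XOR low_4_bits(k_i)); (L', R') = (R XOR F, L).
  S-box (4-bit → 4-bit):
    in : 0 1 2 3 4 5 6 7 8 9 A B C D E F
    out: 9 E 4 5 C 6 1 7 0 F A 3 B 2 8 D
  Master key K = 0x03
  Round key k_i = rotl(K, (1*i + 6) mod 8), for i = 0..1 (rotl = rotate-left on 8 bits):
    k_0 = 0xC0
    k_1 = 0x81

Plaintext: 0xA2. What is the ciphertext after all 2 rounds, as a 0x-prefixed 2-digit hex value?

0xEF

s_0 = plaintext = 0xA2
s_1 = Round(s_0, k_0) = 0x2E
s_2 = Round(s_1, k_1) = 0xEF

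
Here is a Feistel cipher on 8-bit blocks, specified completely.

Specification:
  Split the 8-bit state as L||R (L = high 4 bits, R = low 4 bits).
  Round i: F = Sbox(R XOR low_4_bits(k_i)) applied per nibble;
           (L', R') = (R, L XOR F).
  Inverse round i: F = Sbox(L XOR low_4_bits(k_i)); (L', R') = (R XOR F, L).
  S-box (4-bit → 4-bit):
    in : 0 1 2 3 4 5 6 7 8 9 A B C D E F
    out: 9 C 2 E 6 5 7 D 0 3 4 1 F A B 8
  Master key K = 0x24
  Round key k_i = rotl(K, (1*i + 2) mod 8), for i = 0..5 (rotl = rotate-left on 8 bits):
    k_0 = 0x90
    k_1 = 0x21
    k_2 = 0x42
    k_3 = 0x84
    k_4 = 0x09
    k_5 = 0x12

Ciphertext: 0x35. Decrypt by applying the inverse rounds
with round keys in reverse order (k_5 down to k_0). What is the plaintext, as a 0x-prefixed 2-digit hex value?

0xA0

s_0 = ciphertext = 0x35
s_1 = InvRound(s_0, k_5) = 0x93
s_2 = InvRound(s_1, k_4) = 0xA9
s_3 = InvRound(s_2, k_3) = 0x2A
s_4 = InvRound(s_3, k_2) = 0x32
s_5 = InvRound(s_4, k_1) = 0x03
s_6 = InvRound(s_5, k_0) = 0xA0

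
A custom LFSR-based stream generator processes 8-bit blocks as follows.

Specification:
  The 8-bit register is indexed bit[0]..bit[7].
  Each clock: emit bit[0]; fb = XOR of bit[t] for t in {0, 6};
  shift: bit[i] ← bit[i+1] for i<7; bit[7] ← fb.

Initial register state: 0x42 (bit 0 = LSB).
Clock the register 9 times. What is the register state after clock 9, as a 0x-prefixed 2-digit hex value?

0xDF

reg_0 = 0x42
clock 1: out=0, reg = 0xA1
clock 2: out=1, reg = 0xD0
clock 3: out=0, reg = 0xE8
clock 4: out=0, reg = 0xF4
clock 5: out=0, reg = 0xFA
clock 6: out=0, reg = 0xFD
clock 7: out=1, reg = 0x7E
clock 8: out=0, reg = 0xBF
clock 9: out=1, reg = 0xDF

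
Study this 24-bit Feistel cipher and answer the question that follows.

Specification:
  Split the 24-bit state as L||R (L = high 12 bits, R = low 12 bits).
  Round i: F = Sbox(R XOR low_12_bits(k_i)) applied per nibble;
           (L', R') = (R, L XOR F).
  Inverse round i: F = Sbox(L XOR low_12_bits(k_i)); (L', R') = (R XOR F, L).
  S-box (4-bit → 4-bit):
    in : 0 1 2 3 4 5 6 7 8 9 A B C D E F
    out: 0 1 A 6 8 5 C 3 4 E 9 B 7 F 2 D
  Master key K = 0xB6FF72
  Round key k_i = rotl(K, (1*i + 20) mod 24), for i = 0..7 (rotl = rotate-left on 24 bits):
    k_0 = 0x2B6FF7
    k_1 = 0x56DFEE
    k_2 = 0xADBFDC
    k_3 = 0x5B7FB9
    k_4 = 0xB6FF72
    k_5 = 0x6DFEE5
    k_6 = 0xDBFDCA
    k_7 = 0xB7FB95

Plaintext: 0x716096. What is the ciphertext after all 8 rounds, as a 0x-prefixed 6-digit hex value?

0x9D928F

s_0 = plaintext = 0x716096
s_1 = Round(s_0, k_0) = 0x096AD7
s_2 = Round(s_1, k_1) = 0xAD75F8
s_3 = Round(s_2, k_2) = 0x5F837F
s_4 = Round(s_3, k_3) = 0x37F284
s_5 = Round(s_4, k_4) = 0x284CA3
s_6 = Round(s_5, k_5) = 0xCA3808
s_7 = Round(s_6, k_6) = 0x8089D9
s_8 = Round(s_7, k_7) = 0x9D928F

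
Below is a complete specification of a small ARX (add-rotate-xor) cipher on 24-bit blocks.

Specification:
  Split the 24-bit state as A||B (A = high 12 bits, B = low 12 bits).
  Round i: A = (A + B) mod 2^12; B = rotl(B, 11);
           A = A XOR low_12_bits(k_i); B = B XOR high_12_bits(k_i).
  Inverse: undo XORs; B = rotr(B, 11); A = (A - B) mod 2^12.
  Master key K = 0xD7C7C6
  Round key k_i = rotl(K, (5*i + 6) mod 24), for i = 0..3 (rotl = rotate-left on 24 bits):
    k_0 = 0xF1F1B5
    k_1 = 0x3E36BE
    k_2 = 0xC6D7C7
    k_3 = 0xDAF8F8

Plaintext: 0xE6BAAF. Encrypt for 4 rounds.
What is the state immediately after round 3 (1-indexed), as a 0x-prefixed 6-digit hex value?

0x8D750E

s_0 = plaintext = 0xE6BAAF
s_1 = Round(s_0, k_0) = 0x8AF248
s_2 = Round(s_1, k_1) = 0xC492C7
s_3 = Round(s_2, k_2) = 0x8D750E
s_4 = Round(s_3, k_3) = 0x51DF28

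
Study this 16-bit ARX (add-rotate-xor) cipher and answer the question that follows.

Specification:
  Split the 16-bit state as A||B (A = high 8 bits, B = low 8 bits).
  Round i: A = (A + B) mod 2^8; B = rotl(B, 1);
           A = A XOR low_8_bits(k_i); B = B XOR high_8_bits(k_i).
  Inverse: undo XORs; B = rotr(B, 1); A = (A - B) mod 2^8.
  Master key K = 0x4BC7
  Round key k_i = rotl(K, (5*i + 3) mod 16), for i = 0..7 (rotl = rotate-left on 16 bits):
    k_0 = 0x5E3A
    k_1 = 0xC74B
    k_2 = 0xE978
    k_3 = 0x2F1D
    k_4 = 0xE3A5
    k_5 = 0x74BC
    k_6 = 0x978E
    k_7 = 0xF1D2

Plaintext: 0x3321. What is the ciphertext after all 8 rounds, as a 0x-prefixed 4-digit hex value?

s_0 = plaintext = 0x3321
s_1 = Round(s_0, k_0) = 0x6E1C
s_2 = Round(s_1, k_1) = 0xC1FF
s_3 = Round(s_2, k_2) = 0xB816
s_4 = Round(s_3, k_3) = 0xD303
s_5 = Round(s_4, k_4) = 0x73E5
s_6 = Round(s_5, k_5) = 0xE4BF
s_7 = Round(s_6, k_6) = 0x2DE8
s_8 = Round(s_7, k_7) = 0xC720

0xC720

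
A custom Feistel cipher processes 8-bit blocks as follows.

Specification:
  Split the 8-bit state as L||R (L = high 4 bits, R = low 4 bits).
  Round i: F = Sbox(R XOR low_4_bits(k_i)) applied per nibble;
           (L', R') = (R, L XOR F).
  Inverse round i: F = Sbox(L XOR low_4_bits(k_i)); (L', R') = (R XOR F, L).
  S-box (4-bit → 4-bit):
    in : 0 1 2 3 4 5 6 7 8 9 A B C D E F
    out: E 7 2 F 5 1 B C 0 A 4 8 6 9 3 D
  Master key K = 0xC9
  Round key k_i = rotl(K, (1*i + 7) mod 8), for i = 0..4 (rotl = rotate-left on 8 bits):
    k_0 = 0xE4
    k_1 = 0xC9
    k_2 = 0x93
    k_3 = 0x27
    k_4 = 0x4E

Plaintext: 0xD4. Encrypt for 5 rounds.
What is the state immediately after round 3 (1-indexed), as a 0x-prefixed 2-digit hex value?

s_0 = plaintext = 0xD4
s_1 = Round(s_0, k_0) = 0x43
s_2 = Round(s_1, k_1) = 0x30
s_3 = Round(s_2, k_2) = 0x0C
s_4 = Round(s_3, k_3) = 0xC8
s_5 = Round(s_4, k_4) = 0x87

0x0C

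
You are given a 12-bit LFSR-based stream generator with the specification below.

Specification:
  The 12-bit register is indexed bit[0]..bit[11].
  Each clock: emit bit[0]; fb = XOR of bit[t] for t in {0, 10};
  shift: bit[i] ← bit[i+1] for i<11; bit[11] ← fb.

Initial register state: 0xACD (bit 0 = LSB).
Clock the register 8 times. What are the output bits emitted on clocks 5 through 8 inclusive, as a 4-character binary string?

0011

reg_0 = 0xACD
clock 1: out=1, reg = 0xD66
clock 2: out=0, reg = 0xEB3
clock 3: out=1, reg = 0x759
clock 4: out=1, reg = 0x3AC
clock 5: out=0, reg = 0x1D6
clock 6: out=0, reg = 0x0EB
clock 7: out=1, reg = 0x875
clock 8: out=1, reg = 0xC3A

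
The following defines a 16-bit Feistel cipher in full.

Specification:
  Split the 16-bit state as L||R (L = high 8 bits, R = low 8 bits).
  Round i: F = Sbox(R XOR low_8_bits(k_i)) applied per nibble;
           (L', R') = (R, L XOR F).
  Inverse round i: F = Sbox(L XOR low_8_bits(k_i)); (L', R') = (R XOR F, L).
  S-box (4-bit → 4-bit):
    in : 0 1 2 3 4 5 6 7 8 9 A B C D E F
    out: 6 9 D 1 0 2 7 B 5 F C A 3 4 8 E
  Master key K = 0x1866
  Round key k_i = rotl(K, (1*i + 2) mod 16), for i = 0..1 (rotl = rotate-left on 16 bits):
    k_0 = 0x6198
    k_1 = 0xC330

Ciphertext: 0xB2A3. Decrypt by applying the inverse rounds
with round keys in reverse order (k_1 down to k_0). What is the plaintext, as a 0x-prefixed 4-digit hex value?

s_0 = ciphertext = 0xB2A3
s_1 = InvRound(s_0, k_1) = 0xFEB2
s_2 = InvRound(s_1, k_0) = 0xC5FE

0xC5FE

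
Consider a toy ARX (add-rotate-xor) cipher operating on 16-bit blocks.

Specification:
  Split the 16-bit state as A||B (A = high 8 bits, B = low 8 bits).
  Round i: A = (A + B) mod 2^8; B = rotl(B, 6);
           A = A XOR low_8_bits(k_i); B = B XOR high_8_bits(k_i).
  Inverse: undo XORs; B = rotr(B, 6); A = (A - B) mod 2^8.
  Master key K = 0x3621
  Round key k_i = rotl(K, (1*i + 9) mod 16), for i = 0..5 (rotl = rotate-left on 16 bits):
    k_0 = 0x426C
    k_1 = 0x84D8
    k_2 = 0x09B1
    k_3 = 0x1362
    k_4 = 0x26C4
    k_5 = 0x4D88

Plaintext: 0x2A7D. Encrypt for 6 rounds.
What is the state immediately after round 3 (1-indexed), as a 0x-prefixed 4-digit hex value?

0x42F9

s_0 = plaintext = 0x2A7D
s_1 = Round(s_0, k_0) = 0xCB1D
s_2 = Round(s_1, k_1) = 0x30C3
s_3 = Round(s_2, k_2) = 0x42F9
s_4 = Round(s_3, k_3) = 0x596D
s_5 = Round(s_4, k_4) = 0x027D
s_6 = Round(s_5, k_5) = 0xF712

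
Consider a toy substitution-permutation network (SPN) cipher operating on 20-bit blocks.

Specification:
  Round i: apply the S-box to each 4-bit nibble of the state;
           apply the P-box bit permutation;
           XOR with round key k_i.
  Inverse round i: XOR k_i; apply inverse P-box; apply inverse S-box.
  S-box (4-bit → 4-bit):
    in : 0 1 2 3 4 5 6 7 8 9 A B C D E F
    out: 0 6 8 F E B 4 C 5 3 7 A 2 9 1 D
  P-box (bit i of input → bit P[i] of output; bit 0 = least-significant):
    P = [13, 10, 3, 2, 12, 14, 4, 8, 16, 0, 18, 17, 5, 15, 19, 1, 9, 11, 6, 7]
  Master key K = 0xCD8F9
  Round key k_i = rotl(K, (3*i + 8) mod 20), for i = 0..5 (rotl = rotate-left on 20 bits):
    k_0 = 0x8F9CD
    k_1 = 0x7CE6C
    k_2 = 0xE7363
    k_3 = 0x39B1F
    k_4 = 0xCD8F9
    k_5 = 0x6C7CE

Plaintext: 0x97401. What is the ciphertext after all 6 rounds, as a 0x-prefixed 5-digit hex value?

s_0 = plaintext = 0x97401
s_1 = Round(s_0, k_0) = 0x6F7C6
s_2 = Round(s_1, k_1) = 0x98E06
s_3 = Round(s_2, k_2) = 0x7794B
s_4 = Round(s_3, k_3) = 0xADEC8
s_5 = Round(s_4, k_4) = 0xDB293
s_6 = Round(s_5, k_5) = 0x43140

0x43140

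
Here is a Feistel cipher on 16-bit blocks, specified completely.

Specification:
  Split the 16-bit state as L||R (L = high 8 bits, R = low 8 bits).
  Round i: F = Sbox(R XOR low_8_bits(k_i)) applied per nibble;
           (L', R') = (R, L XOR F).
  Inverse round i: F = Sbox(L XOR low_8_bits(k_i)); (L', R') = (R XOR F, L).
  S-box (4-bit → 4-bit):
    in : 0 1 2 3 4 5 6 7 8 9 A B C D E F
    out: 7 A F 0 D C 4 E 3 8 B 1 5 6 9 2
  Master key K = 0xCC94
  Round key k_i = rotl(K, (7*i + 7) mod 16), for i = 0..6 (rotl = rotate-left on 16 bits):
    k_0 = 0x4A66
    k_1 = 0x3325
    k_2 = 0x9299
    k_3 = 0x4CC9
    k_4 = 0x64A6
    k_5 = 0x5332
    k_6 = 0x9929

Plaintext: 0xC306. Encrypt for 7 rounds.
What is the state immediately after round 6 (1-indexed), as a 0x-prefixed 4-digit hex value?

s_0 = plaintext = 0xC306
s_1 = Round(s_0, k_0) = 0x0684
s_2 = Round(s_1, k_1) = 0x84BC
s_3 = Round(s_2, k_2) = 0xBC78
s_4 = Round(s_3, k_3) = 0x78A6
s_5 = Round(s_4, k_4) = 0xA60F
s_6 = Round(s_5, k_5) = 0x0FA0
s_7 = Round(s_6, k_6) = 0xA037

0x0FA0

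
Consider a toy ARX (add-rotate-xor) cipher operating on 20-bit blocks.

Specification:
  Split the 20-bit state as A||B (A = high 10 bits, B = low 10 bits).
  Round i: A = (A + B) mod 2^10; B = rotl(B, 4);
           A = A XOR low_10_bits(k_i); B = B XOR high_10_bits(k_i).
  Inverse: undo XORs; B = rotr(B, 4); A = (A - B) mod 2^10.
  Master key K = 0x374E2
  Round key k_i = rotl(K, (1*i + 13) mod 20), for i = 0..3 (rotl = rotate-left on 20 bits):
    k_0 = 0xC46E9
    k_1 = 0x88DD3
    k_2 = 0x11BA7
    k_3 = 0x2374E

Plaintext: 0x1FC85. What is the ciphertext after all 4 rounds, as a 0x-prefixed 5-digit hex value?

s_0 = plaintext = 0x1FC85
s_1 = Round(s_0, k_0) = 0xFB743
s_2 = Round(s_1, k_1) = 0xB8E1E
s_3 = Round(s_2, k_2) = 0xA99AE
s_4 = Round(s_3, k_3) = 0xC6A6B

0xC6A6B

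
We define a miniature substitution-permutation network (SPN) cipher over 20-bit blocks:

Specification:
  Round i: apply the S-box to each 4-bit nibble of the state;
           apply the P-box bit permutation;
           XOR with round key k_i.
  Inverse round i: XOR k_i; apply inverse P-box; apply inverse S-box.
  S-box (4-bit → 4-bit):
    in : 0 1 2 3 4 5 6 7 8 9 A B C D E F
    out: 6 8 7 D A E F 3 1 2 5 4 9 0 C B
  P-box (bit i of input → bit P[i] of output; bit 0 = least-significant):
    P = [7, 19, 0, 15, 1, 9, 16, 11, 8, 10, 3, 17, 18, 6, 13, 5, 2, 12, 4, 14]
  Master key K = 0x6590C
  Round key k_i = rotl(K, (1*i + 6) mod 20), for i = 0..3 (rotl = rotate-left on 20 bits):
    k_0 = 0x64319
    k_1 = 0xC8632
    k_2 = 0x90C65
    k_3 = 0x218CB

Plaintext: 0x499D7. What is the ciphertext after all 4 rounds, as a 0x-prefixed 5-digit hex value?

s_0 = plaintext = 0x499D7
s_1 = Round(s_0, k_0) = 0xE17D9
s_2 = Round(s_1, k_1) = 0x4C302
s_3 = Round(s_2, k_2) = 0x65FCC
s_4 = Round(s_3, k_3) = 0x0E53D

0x0E53D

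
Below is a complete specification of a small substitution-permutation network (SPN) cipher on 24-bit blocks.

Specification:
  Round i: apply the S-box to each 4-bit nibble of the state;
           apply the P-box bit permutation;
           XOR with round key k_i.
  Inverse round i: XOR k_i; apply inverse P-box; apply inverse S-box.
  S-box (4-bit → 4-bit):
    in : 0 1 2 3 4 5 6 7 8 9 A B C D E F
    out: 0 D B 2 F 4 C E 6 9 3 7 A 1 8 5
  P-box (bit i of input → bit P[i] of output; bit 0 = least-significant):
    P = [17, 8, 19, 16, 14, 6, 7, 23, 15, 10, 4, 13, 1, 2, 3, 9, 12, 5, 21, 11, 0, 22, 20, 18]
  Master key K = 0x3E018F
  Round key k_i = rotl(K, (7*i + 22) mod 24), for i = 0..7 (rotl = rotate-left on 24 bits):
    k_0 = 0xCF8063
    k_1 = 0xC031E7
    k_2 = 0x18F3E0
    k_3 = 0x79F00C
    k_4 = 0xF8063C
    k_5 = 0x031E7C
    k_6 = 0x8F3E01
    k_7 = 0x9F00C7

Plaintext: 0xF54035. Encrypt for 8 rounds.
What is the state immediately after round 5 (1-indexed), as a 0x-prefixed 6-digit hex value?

s_0 = plaintext = 0xF54035
s_1 = Round(s_0, k_0) = 0xF7822C
s_2 = Round(s_1, k_1) = 0x71DC8A
s_3 = Round(s_2, k_2) = 0x6ECE22
s_4 = Round(s_3, k_3) = 0xEE9B48
s_5 = Round(s_4, k_4) = 0x74C9EE
s_6 = Round(s_5, k_5) = 0xF6A458
s_7 = Round(s_6, k_6) = 0xB79396
s_8 = Round(s_7, k_7) = 0x664EE4

0x74C9EE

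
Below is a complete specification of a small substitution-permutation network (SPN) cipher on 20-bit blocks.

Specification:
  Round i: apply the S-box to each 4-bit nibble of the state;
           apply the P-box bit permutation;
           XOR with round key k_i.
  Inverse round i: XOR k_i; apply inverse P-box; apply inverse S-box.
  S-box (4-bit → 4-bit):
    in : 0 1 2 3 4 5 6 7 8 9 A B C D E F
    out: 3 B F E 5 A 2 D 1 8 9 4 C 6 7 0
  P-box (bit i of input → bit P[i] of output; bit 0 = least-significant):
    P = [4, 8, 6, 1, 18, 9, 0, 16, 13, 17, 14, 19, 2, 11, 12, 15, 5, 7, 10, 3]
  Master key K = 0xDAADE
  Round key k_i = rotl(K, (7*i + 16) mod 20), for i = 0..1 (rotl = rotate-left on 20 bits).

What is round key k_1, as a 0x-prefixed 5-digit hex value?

K = 0xDAADE
k_0 = rotl(K, (7*0+16) mod 20) = rotl(K, 16) = 0xEDAAD
k_1 = rotl(K, (7*1+16) mod 20) = rotl(K, 3) = 0xD56F6

0xD56F6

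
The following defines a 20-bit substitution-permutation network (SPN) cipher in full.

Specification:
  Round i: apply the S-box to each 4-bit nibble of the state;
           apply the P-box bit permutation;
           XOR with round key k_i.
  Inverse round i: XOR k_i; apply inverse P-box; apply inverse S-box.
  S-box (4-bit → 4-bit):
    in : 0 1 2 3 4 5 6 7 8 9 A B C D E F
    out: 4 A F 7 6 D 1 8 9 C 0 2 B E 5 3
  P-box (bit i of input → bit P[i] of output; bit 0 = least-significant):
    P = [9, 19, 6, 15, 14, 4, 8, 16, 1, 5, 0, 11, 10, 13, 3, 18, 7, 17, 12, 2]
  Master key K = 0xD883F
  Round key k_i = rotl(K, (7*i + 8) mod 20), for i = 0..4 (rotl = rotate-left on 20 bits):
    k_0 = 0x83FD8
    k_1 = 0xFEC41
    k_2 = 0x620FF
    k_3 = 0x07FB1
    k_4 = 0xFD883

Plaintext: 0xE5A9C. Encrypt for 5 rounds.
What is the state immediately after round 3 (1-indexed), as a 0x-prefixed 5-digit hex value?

0x7D87C

s_0 = plaintext = 0xE5A9C
s_1 = Round(s_0, k_0) = 0x5A850
s_2 = Round(s_1, k_1) = 0xEB587
s_3 = Round(s_2, k_2) = 0x7D87C
s_4 = Round(s_3, k_3) = 0xDD5BF
s_5 = Round(s_4, k_4) = 0x1E29C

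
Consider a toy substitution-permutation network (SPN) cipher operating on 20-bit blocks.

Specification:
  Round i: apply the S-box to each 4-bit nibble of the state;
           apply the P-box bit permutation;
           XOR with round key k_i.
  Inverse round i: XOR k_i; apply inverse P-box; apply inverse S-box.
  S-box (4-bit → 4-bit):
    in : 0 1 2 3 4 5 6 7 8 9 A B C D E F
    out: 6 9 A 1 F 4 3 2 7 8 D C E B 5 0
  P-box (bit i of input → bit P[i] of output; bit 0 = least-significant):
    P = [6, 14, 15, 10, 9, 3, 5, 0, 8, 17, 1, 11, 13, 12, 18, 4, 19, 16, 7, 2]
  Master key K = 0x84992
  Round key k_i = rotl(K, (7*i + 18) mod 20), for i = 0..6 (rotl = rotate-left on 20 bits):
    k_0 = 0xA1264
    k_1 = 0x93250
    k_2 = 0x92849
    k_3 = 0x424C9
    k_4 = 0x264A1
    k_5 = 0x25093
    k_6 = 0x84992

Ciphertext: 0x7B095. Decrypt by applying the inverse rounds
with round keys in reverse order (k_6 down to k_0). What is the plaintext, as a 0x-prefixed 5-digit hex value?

s_0 = ciphertext = 0x7B095
s_1 = InvRound(s_0, k_6) = 0xD8490
s_2 = InvRound(s_1, k_5) = 0x6009C
s_3 = InvRound(s_2, k_4) = 0x9AFC2
s_4 = InvRound(s_3, k_3) = 0x65AD5
s_5 = InvRound(s_4, k_2) = 0x44767
s_6 = InvRound(s_5, k_1) = 0xD4EB2
s_7 = InvRound(s_6, k_0) = 0xCCCFD

0xCCCFD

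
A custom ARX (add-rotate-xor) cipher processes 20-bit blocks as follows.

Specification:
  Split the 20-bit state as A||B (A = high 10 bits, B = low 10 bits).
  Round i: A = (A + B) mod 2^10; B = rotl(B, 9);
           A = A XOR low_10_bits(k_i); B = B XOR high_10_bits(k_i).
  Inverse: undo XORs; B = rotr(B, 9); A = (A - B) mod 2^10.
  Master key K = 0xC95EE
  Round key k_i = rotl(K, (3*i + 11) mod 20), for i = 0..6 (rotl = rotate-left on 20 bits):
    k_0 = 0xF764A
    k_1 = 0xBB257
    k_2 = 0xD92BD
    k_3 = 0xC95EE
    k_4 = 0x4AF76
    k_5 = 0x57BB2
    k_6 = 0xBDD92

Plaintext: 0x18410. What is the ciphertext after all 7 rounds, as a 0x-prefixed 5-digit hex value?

0x66E08

s_0 = plaintext = 0x18410
s_1 = Round(s_0, k_0) = 0x8EFD5
s_2 = Round(s_1, k_1) = 0x11D06
s_3 = Round(s_2, k_2) = 0xFC3E7
s_4 = Round(s_3, k_3) = 0x8E4D6
s_5 = Round(s_4, k_4) = 0x1E540
s_6 = Round(s_5, k_5) = 0x82DFE
s_7 = Round(s_6, k_6) = 0x66E08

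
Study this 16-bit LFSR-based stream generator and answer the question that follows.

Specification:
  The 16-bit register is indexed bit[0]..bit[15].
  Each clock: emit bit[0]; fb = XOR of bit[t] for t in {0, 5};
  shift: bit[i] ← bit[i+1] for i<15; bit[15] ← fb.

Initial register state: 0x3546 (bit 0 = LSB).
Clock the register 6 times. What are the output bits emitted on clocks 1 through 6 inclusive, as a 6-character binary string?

reg_0 = 0x3546
clock 1: out=0, reg = 0x1AA3
clock 2: out=1, reg = 0x0D51
clock 3: out=1, reg = 0x86A8
clock 4: out=0, reg = 0xC354
clock 5: out=0, reg = 0x61AA
clock 6: out=0, reg = 0xB0D5

011000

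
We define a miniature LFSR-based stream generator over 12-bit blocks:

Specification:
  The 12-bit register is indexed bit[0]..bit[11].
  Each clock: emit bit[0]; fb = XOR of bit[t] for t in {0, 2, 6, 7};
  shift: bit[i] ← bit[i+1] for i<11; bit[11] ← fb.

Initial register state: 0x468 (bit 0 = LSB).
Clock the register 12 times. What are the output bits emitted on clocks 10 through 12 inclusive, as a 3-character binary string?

reg_0 = 0x468
clock 1: out=0, reg = 0xA34
clock 2: out=0, reg = 0xD1A
clock 3: out=0, reg = 0x68D
clock 4: out=1, reg = 0xB46
clock 5: out=0, reg = 0x5A3
clock 6: out=1, reg = 0x2D1
clock 7: out=1, reg = 0x968
clock 8: out=0, reg = 0xCB4
clock 9: out=0, reg = 0x65A
clock 10: out=0, reg = 0xB2D
clock 11: out=1, reg = 0x596
clock 12: out=0, reg = 0x2CB

010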